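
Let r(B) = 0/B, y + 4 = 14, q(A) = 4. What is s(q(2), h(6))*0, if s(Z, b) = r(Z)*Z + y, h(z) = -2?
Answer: 0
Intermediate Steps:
y = 10 (y = -4 + 14 = 10)
r(B) = 0
s(Z, b) = 10 (s(Z, b) = 0*Z + 10 = 0 + 10 = 10)
s(q(2), h(6))*0 = 10*0 = 0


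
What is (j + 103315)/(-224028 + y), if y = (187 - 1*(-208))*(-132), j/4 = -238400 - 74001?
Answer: 1146289/276168 ≈ 4.1507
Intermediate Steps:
j = -1249604 (j = 4*(-238400 - 74001) = 4*(-312401) = -1249604)
y = -52140 (y = (187 + 208)*(-132) = 395*(-132) = -52140)
(j + 103315)/(-224028 + y) = (-1249604 + 103315)/(-224028 - 52140) = -1146289/(-276168) = -1146289*(-1/276168) = 1146289/276168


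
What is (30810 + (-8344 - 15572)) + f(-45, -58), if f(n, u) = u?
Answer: 6836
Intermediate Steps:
(30810 + (-8344 - 15572)) + f(-45, -58) = (30810 + (-8344 - 15572)) - 58 = (30810 - 23916) - 58 = 6894 - 58 = 6836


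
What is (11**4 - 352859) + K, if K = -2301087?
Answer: -2639305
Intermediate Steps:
(11**4 - 352859) + K = (11**4 - 352859) - 2301087 = (14641 - 352859) - 2301087 = -338218 - 2301087 = -2639305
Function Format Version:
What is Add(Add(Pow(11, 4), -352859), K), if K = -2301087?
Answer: -2639305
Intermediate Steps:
Add(Add(Pow(11, 4), -352859), K) = Add(Add(Pow(11, 4), -352859), -2301087) = Add(Add(14641, -352859), -2301087) = Add(-338218, -2301087) = -2639305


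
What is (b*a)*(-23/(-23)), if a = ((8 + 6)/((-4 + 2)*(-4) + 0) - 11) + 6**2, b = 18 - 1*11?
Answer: 749/4 ≈ 187.25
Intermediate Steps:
b = 7 (b = 18 - 11 = 7)
a = 107/4 (a = (14/(-2*(-4) + 0) - 11) + 36 = (14/(8 + 0) - 11) + 36 = (14/8 - 11) + 36 = (14*(1/8) - 11) + 36 = (7/4 - 11) + 36 = -37/4 + 36 = 107/4 ≈ 26.750)
(b*a)*(-23/(-23)) = (7*(107/4))*(-23/(-23)) = 749*(-23*(-1/23))/4 = (749/4)*1 = 749/4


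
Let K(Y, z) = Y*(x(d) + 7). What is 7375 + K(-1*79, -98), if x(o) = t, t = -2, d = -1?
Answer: 6980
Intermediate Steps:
x(o) = -2
K(Y, z) = 5*Y (K(Y, z) = Y*(-2 + 7) = Y*5 = 5*Y)
7375 + K(-1*79, -98) = 7375 + 5*(-1*79) = 7375 + 5*(-79) = 7375 - 395 = 6980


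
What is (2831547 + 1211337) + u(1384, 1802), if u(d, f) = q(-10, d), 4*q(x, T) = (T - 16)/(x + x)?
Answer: 40428669/10 ≈ 4.0429e+6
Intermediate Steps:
q(x, T) = (-16 + T)/(8*x) (q(x, T) = ((T - 16)/(x + x))/4 = ((-16 + T)/((2*x)))/4 = ((-16 + T)*(1/(2*x)))/4 = ((-16 + T)/(2*x))/4 = (-16 + T)/(8*x))
u(d, f) = ⅕ - d/80 (u(d, f) = (⅛)*(-16 + d)/(-10) = (⅛)*(-⅒)*(-16 + d) = ⅕ - d/80)
(2831547 + 1211337) + u(1384, 1802) = (2831547 + 1211337) + (⅕ - 1/80*1384) = 4042884 + (⅕ - 173/10) = 4042884 - 171/10 = 40428669/10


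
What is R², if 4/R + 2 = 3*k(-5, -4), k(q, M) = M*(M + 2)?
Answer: 4/121 ≈ 0.033058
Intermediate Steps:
k(q, M) = M*(2 + M)
R = 2/11 (R = 4/(-2 + 3*(-4*(2 - 4))) = 4/(-2 + 3*(-4*(-2))) = 4/(-2 + 3*8) = 4/(-2 + 24) = 4/22 = 4*(1/22) = 2/11 ≈ 0.18182)
R² = (2/11)² = 4/121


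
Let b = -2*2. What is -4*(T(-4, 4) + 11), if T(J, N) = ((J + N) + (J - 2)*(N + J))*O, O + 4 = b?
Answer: -44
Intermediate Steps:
b = -4
O = -8 (O = -4 - 4 = -8)
T(J, N) = -8*J - 8*N - 8*(-2 + J)*(J + N) (T(J, N) = ((J + N) + (J - 2)*(N + J))*(-8) = ((J + N) + (-2 + J)*(J + N))*(-8) = (J + N + (-2 + J)*(J + N))*(-8) = -8*J - 8*N - 8*(-2 + J)*(J + N))
-4*(T(-4, 4) + 11) = -4*((-8*(-4)² + 8*(-4) + 8*4 - 8*(-4)*4) + 11) = -4*((-8*16 - 32 + 32 + 128) + 11) = -4*((-128 - 32 + 32 + 128) + 11) = -4*(0 + 11) = -4*11 = -44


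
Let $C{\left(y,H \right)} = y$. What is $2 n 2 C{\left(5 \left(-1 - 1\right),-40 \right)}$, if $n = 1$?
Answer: $-40$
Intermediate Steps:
$2 n 2 C{\left(5 \left(-1 - 1\right),-40 \right)} = 2 \cdot 1 \cdot 2 \cdot 5 \left(-1 - 1\right) = 2 \cdot 2 \cdot 5 \left(-2\right) = 4 \left(-10\right) = -40$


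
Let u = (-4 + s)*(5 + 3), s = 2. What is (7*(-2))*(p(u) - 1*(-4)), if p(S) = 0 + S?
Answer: 168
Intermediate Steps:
u = -16 (u = (-4 + 2)*(5 + 3) = -2*8 = -16)
p(S) = S
(7*(-2))*(p(u) - 1*(-4)) = (7*(-2))*(-16 - 1*(-4)) = -14*(-16 + 4) = -14*(-12) = 168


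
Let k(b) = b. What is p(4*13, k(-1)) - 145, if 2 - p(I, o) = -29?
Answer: -114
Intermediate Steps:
p(I, o) = 31 (p(I, o) = 2 - 1*(-29) = 2 + 29 = 31)
p(4*13, k(-1)) - 145 = 31 - 145 = -114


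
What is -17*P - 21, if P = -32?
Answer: 523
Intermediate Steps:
-17*P - 21 = -17*(-32) - 21 = 544 - 21 = 523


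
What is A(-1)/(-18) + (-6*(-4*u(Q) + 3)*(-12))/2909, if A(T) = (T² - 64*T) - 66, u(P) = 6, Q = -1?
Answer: -24307/52362 ≈ -0.46421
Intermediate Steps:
A(T) = -66 + T² - 64*T
A(-1)/(-18) + (-6*(-4*u(Q) + 3)*(-12))/2909 = (-66 + (-1)² - 64*(-1))/(-18) + (-6*(-4*6 + 3)*(-12))/2909 = (-66 + 1 + 64)*(-1/18) + (-6*(-24 + 3)*(-12))*(1/2909) = -1*(-1/18) + (-6*(-21)*(-12))*(1/2909) = 1/18 + (126*(-12))*(1/2909) = 1/18 - 1512*1/2909 = 1/18 - 1512/2909 = -24307/52362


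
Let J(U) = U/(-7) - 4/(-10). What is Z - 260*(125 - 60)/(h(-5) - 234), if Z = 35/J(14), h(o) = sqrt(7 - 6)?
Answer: 94425/1864 ≈ 50.657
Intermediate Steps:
J(U) = 2/5 - U/7 (J(U) = U*(-1/7) - 4*(-1/10) = -U/7 + 2/5 = 2/5 - U/7)
h(o) = 1 (h(o) = sqrt(1) = 1)
Z = -175/8 (Z = 35/(2/5 - 1/7*14) = 35/(2/5 - 2) = 35/(-8/5) = 35*(-5/8) = -175/8 ≈ -21.875)
Z - 260*(125 - 60)/(h(-5) - 234) = -175/8 - 260*(125 - 60)/(1 - 234) = -175/8 - 16900/(-233) = -175/8 - 16900*(-1)/233 = -175/8 - 260*(-65/233) = -175/8 + 16900/233 = 94425/1864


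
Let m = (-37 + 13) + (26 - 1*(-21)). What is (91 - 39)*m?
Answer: 1196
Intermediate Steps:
m = 23 (m = -24 + (26 + 21) = -24 + 47 = 23)
(91 - 39)*m = (91 - 39)*23 = 52*23 = 1196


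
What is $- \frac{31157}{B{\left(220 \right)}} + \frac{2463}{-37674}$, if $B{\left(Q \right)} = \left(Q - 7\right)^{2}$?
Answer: $- \frac{142839185}{189914634} \approx -0.75212$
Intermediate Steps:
$B{\left(Q \right)} = \left(-7 + Q\right)^{2}$
$- \frac{31157}{B{\left(220 \right)}} + \frac{2463}{-37674} = - \frac{31157}{\left(-7 + 220\right)^{2}} + \frac{2463}{-37674} = - \frac{31157}{213^{2}} + 2463 \left(- \frac{1}{37674}\right) = - \frac{31157}{45369} - \frac{821}{12558} = - \frac{142839185}{189914634}$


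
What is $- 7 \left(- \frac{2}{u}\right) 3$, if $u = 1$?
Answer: $42$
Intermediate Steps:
$- 7 \left(- \frac{2}{u}\right) 3 = - 7 \left(- \frac{2}{1}\right) 3 = - 7 \left(\left(-2\right) 1\right) 3 = \left(-7\right) \left(-2\right) 3 = 14 \cdot 3 = 42$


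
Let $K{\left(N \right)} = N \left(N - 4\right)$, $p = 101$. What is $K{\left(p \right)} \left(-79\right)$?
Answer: $-773963$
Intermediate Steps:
$K{\left(N \right)} = N \left(-4 + N\right)$
$K{\left(p \right)} \left(-79\right) = 101 \left(-4 + 101\right) \left(-79\right) = 101 \cdot 97 \left(-79\right) = 9797 \left(-79\right) = -773963$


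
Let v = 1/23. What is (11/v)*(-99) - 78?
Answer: -25125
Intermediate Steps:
v = 1/23 ≈ 0.043478
(11/v)*(-99) - 78 = (11/(1/23))*(-99) - 78 = (11*23)*(-99) - 78 = 253*(-99) - 78 = -25047 - 78 = -25125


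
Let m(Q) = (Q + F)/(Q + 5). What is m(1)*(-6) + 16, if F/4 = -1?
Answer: 19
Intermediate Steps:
F = -4 (F = 4*(-1) = -4)
m(Q) = (-4 + Q)/(5 + Q) (m(Q) = (Q - 4)/(Q + 5) = (-4 + Q)/(5 + Q))
m(1)*(-6) + 16 = ((-4 + 1)/(5 + 1))*(-6) + 16 = (-3/6)*(-6) + 16 = ((⅙)*(-3))*(-6) + 16 = -½*(-6) + 16 = 3 + 16 = 19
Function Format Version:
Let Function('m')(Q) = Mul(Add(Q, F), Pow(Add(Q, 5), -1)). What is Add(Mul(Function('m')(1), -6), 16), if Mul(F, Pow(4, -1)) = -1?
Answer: 19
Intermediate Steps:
F = -4 (F = Mul(4, -1) = -4)
Function('m')(Q) = Mul(Pow(Add(5, Q), -1), Add(-4, Q)) (Function('m')(Q) = Mul(Add(Q, -4), Pow(Add(Q, 5), -1)) = Mul(Add(-4, Q), Pow(Add(5, Q), -1)) = Mul(Pow(Add(5, Q), -1), Add(-4, Q)))
Add(Mul(Function('m')(1), -6), 16) = Add(Mul(Mul(Pow(Add(5, 1), -1), Add(-4, 1)), -6), 16) = Add(Mul(Mul(Pow(6, -1), -3), -6), 16) = Add(Mul(Mul(Rational(1, 6), -3), -6), 16) = Add(Mul(Rational(-1, 2), -6), 16) = Add(3, 16) = 19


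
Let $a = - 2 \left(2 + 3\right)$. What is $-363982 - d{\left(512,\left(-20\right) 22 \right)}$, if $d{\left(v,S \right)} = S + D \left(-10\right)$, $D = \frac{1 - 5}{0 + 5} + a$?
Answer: $-363650$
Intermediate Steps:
$a = -10$ ($a = \left(-2\right) 5 = -10$)
$D = - \frac{54}{5}$ ($D = \frac{1 - 5}{0 + 5} - 10 = - \frac{4}{5} - 10 = - \frac{54}{5} \approx -10.8$)
$d{\left(v,S \right)} = 108 + S$ ($d{\left(v,S \right)} = S - -108 = S + 108 = 108 + S$)
$-363982 - d{\left(512,\left(-20\right) 22 \right)} = -363982 - \left(108 - 440\right) = -363982 - -332 = -363982 + 332 = -363650$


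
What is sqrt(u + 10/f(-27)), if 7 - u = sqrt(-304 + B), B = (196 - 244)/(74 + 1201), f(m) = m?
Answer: sqrt(3879825 - 55080*I*sqrt(34323))/765 ≈ 3.5556 - 2.452*I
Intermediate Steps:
B = -16/425 (B = -48/1275 = -48*1/1275 = -16/425 ≈ -0.037647)
u = 7 - 8*I*sqrt(34323)/85 (u = 7 - sqrt(-304 - 16/425) = 7 - sqrt(-129216/425) = 7 - 8*I*sqrt(34323)/85 ≈ 7.0 - 17.437*I)
sqrt(u + 10/f(-27)) = sqrt((7 - 8*I*sqrt(34323)/85) + 10/(-27)) = sqrt((7 - 8*I*sqrt(34323)/85) + 10*(-1/27)) = sqrt((7 - 8*I*sqrt(34323)/85) - 10/27) = sqrt(179/27 - 8*I*sqrt(34323)/85)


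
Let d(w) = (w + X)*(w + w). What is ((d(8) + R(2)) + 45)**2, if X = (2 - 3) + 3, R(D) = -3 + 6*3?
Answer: 48400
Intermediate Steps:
R(D) = 15 (R(D) = -3 + 18 = 15)
X = 2 (X = -1 + 3 = 2)
d(w) = 2*w*(2 + w) (d(w) = (w + 2)*(w + w) = (2 + w)*(2*w) = 2*w*(2 + w))
((d(8) + R(2)) + 45)**2 = ((2*8*(2 + 8) + 15) + 45)**2 = ((2*8*10 + 15) + 45)**2 = ((160 + 15) + 45)**2 = (175 + 45)**2 = 220**2 = 48400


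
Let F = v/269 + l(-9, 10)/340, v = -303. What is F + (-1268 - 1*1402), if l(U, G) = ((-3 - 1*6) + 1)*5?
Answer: -12215599/4573 ≈ -2671.2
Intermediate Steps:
l(U, G) = -40 (l(U, G) = ((-3 - 6) + 1)*5 = (-9 + 1)*5 = -8*5 = -40)
F = -5689/4573 (F = -303/269 - 40/340 = -303*1/269 - 40*1/340 = -303/269 - 2/17 = -5689/4573 ≈ -1.2440)
F + (-1268 - 1*1402) = -5689/4573 + (-1268 - 1*1402) = -5689/4573 + (-1268 - 1402) = -5689/4573 - 2670 = -12215599/4573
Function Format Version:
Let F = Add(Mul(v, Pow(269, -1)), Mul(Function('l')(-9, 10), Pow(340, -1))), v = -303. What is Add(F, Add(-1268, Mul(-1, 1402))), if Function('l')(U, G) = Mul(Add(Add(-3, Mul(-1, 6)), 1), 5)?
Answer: Rational(-12215599, 4573) ≈ -2671.2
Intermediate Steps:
Function('l')(U, G) = -40 (Function('l')(U, G) = Mul(Add(Add(-3, -6), 1), 5) = Mul(Add(-9, 1), 5) = Mul(-8, 5) = -40)
F = Rational(-5689, 4573) (F = Add(Mul(-303, Pow(269, -1)), Mul(-40, Pow(340, -1))) = Add(Mul(-303, Rational(1, 269)), Mul(-40, Rational(1, 340))) = Add(Rational(-303, 269), Rational(-2, 17)) = Rational(-5689, 4573) ≈ -1.2440)
Add(F, Add(-1268, Mul(-1, 1402))) = Add(Rational(-5689, 4573), Add(-1268, Mul(-1, 1402))) = Add(Rational(-5689, 4573), Add(-1268, -1402)) = Add(Rational(-5689, 4573), -2670) = Rational(-12215599, 4573)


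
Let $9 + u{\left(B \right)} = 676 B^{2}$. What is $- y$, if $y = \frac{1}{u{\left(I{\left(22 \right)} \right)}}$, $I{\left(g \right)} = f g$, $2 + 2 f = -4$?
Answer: $- \frac{1}{2944647} \approx -3.396 \cdot 10^{-7}$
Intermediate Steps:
$f = -3$ ($f = -1 + \frac{1}{2} \left(-4\right) = -1 - 2 = -3$)
$I{\left(g \right)} = - 3 g$
$u{\left(B \right)} = -9 + 676 B^{2}$
$y = \frac{1}{2944647}$ ($y = \frac{1}{-9 + 676 \left(\left(-3\right) 22\right)^{2}} = \frac{1}{-9 + 676 \left(-66\right)^{2}} = \frac{1}{-9 + 676 \cdot 4356} = \frac{1}{-9 + 2944656} = \frac{1}{2944647} \approx 3.396 \cdot 10^{-7}$)
$- y = \left(-1\right) \frac{1}{2944647} = - \frac{1}{2944647}$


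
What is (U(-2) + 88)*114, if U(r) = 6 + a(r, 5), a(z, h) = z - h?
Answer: 9918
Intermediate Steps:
U(r) = 1 + r (U(r) = 6 + (r - 1*5) = 6 + (r - 5) = 6 + (-5 + r) = 1 + r)
(U(-2) + 88)*114 = ((1 - 2) + 88)*114 = (-1 + 88)*114 = 87*114 = 9918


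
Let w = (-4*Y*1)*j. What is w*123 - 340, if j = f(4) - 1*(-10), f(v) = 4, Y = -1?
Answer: 6548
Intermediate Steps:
j = 14 (j = 4 - 1*(-10) = 4 + 10 = 14)
w = 56 (w = (-4*(-1)*1)*14 = (4*1)*14 = 4*14 = 56)
w*123 - 340 = 56*123 - 340 = 6888 - 340 = 6548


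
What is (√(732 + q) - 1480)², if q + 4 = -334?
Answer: (1480 - √394)² ≈ 2.1320e+6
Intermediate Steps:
q = -338 (q = -4 - 334 = -338)
(√(732 + q) - 1480)² = (√(732 - 338) - 1480)² = (√394 - 1480)² = (-1480 + √394)²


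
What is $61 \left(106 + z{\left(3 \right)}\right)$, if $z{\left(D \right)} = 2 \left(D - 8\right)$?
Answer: $5856$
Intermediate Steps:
$z{\left(D \right)} = -16 + 2 D$ ($z{\left(D \right)} = 2 \left(-8 + D\right) = -16 + 2 D$)
$61 \left(106 + z{\left(3 \right)}\right) = 61 \left(106 + \left(-16 + 2 \cdot 3\right)\right) = 61 \left(106 + \left(-16 + 6\right)\right) = 61 \left(106 - 10\right) = 61 \cdot 96 = 5856$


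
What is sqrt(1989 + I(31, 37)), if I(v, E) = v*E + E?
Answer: sqrt(3173) ≈ 56.329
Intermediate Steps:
I(v, E) = E + E*v (I(v, E) = E*v + E = E + E*v)
sqrt(1989 + I(31, 37)) = sqrt(1989 + 37*(1 + 31)) = sqrt(1989 + 37*32) = sqrt(1989 + 1184) = sqrt(3173)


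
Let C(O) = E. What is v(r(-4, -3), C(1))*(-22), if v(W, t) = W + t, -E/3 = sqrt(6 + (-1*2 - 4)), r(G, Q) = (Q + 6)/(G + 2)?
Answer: 33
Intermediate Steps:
r(G, Q) = (6 + Q)/(2 + G)
E = 0 (E = -3*sqrt(6 + (-1*2 - 4)) = -3*sqrt(6 + (-2 - 4)) = -3*sqrt(6 - 6) = -3*sqrt(0) = -3*0 = 0)
C(O) = 0
v(r(-4, -3), C(1))*(-22) = ((6 - 3)/(2 - 4) + 0)*(-22) = (3/(-2) + 0)*(-22) = (-1/2*3 + 0)*(-22) = (-3/2 + 0)*(-22) = -3/2*(-22) = 33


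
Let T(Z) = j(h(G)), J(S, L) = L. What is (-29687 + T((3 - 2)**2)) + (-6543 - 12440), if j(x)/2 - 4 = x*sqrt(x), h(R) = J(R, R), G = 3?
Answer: -48662 + 6*sqrt(3) ≈ -48652.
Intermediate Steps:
h(R) = R
j(x) = 8 + 2*x**(3/2) (j(x) = 8 + 2*(x*sqrt(x)) = 8 + 2*x**(3/2))
T(Z) = 8 + 6*sqrt(3) (T(Z) = 8 + 2*3**(3/2) = 8 + 2*(3*sqrt(3)) = 8 + 6*sqrt(3))
(-29687 + T((3 - 2)**2)) + (-6543 - 12440) = (-29687 + (8 + 6*sqrt(3))) + (-6543 - 12440) = (-29679 + 6*sqrt(3)) - 18983 = -48662 + 6*sqrt(3)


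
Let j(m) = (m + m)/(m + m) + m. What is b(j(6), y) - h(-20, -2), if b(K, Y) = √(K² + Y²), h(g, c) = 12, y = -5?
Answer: -12 + √74 ≈ -3.3977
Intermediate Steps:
j(m) = 1 + m (j(m) = (2*m)/((2*m)) + m = (2*m)*(1/(2*m)) + m = 1 + m)
b(j(6), y) - h(-20, -2) = √((1 + 6)² + (-5)²) - 1*12 = √(7² + 25) - 12 = √(49 + 25) - 12 = √74 - 12 = -12 + √74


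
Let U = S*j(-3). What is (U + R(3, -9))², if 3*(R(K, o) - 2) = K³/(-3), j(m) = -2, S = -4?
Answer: 49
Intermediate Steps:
R(K, o) = 2 - K³/9 (R(K, o) = 2 + (K³/(-3))/3 = 2 + (K³*(-⅓))/3 = 2 + (-K³/3)/3 = 2 - K³/9)
U = 8 (U = -4*(-2) = 8)
(U + R(3, -9))² = (8 + (2 - ⅑*3³))² = (8 + (2 - ⅑*27))² = (8 + (2 - 3))² = (8 - 1)² = 7² = 49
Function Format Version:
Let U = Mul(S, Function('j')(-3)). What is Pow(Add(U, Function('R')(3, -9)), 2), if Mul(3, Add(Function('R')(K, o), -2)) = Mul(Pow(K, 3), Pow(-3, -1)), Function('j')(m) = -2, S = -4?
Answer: 49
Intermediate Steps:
Function('R')(K, o) = Add(2, Mul(Rational(-1, 9), Pow(K, 3))) (Function('R')(K, o) = Add(2, Mul(Rational(1, 3), Mul(Pow(K, 3), Pow(-3, -1)))) = Add(2, Mul(Rational(1, 3), Mul(Pow(K, 3), Rational(-1, 3)))) = Add(2, Mul(Rational(1, 3), Mul(Rational(-1, 3), Pow(K, 3)))) = Add(2, Mul(Rational(-1, 9), Pow(K, 3))))
U = 8 (U = Mul(-4, -2) = 8)
Pow(Add(U, Function('R')(3, -9)), 2) = Pow(Add(8, Add(2, Mul(Rational(-1, 9), Pow(3, 3)))), 2) = Pow(Add(8, Add(2, Mul(Rational(-1, 9), 27))), 2) = Pow(Add(8, Add(2, -3)), 2) = Pow(Add(8, -1), 2) = Pow(7, 2) = 49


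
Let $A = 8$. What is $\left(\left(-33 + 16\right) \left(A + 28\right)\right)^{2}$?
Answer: $374544$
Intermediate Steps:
$\left(\left(-33 + 16\right) \left(A + 28\right)\right)^{2} = \left(\left(-33 + 16\right) \left(8 + 28\right)\right)^{2} = \left(\left(-17\right) 36\right)^{2} = \left(-612\right)^{2} = 374544$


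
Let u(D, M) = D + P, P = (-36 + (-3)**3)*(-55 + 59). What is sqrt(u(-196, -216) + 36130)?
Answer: sqrt(35682) ≈ 188.90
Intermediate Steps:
P = -252 (P = (-36 - 27)*4 = -63*4 = -252)
u(D, M) = -252 + D (u(D, M) = D - 252 = -252 + D)
sqrt(u(-196, -216) + 36130) = sqrt((-252 - 196) + 36130) = sqrt(-448 + 36130) = sqrt(35682)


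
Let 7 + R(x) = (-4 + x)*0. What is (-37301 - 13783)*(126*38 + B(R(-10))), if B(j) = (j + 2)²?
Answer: -245867292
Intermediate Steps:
R(x) = -7 (R(x) = -7 + (-4 + x)*0 = -7 + 0 = -7)
B(j) = (2 + j)²
(-37301 - 13783)*(126*38 + B(R(-10))) = (-37301 - 13783)*(126*38 + (2 - 7)²) = -51084*(4788 + (-5)²) = -51084*(4788 + 25) = -51084*4813 = -245867292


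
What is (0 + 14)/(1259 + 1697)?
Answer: 7/1478 ≈ 0.0047361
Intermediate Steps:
(0 + 14)/(1259 + 1697) = 14/2956 = (1/2956)*14 = 7/1478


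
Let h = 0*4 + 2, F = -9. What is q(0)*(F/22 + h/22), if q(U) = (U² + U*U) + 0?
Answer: 0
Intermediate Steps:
h = 2 (h = 0 + 2 = 2)
q(U) = 2*U² (q(U) = (U² + U²) + 0 = 2*U² + 0 = 2*U²)
q(0)*(F/22 + h/22) = (2*0²)*(-9/22 + 2/22) = (2*0)*(-9*1/22 + 2*(1/22)) = 0*(-9/22 + 1/11) = 0*(-7/22) = 0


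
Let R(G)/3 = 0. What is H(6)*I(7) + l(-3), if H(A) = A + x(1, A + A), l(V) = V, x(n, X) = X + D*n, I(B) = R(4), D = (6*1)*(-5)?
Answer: -3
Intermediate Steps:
R(G) = 0 (R(G) = 3*0 = 0)
D = -30 (D = 6*(-5) = -30)
I(B) = 0
x(n, X) = X - 30*n
H(A) = -30 + 3*A (H(A) = A + ((A + A) - 30*1) = A + (2*A - 30) = A + (-30 + 2*A) = -30 + 3*A)
H(6)*I(7) + l(-3) = (-30 + 3*6)*0 - 3 = (-30 + 18)*0 - 3 = -12*0 - 3 = 0 - 3 = -3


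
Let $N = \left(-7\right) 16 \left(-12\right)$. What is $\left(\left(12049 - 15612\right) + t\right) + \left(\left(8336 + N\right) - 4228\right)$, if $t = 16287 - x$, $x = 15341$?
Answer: $2835$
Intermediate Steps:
$N = 1344$ ($N = \left(-112\right) \left(-12\right) = 1344$)
$t = 946$ ($t = 16287 - 15341 = 946$)
$\left(\left(12049 - 15612\right) + t\right) + \left(\left(8336 + N\right) - 4228\right) = \left(\left(12049 - 15612\right) + 946\right) + \left(\left(8336 + 1344\right) - 4228\right) = \left(-3563 + 946\right) + \left(9680 - 4228\right) = -2617 + 5452 = 2835$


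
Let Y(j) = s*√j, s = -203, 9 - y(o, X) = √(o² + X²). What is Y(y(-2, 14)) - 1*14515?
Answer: -14515 - 203*√(9 - 10*√2) ≈ -14515.0 - 460.33*I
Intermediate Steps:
y(o, X) = 9 - √(X² + o²) (y(o, X) = 9 - √(o² + X²) = 9 - √(X² + o²))
Y(j) = -203*√j
Y(y(-2, 14)) - 1*14515 = -203*√(9 - √(14² + (-2)²)) - 1*14515 = -203*√(9 - √(196 + 4)) - 14515 = -203*√(9 - √200) - 14515 = -203*√(9 - 10*√2) - 14515 = -14515 - 203*√(9 - 10*√2)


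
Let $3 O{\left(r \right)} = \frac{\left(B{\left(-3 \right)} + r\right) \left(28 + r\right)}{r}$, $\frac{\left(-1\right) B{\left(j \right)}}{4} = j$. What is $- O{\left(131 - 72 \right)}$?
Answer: $- \frac{2059}{59} \approx -34.898$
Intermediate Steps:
$B{\left(j \right)} = - 4 j$
$O{\left(r \right)} = \frac{\left(12 + r\right) \left(28 + r\right)}{3 r}$ ($O{\left(r \right)} = \frac{\left(\left(-4\right) \left(-3\right) + r\right) \left(28 + r\right) \frac{1}{r}}{3} = \frac{\left(12 + r\right) \left(28 + r\right) \frac{1}{r}}{3} = \frac{\frac{1}{r} \left(12 + r\right) \left(28 + r\right)}{3} = \frac{\left(12 + r\right) \left(28 + r\right)}{3 r}$)
$- O{\left(131 - 72 \right)} = - \frac{336 + \left(131 - 72\right) \left(40 + \left(131 - 72\right)\right)}{3 \left(131 - 72\right)} = - \frac{336 + 59 \left(40 + 59\right)}{3 \cdot 59} = - \frac{336 + 59 \cdot 99}{3 \cdot 59} = - \frac{336 + 5841}{3 \cdot 59} = - \frac{6177}{3 \cdot 59} = \left(-1\right) \frac{2059}{59} = - \frac{2059}{59}$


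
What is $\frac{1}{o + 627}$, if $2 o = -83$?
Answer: $\frac{2}{1171} \approx 0.0017079$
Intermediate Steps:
$o = - \frac{83}{2}$ ($o = \frac{1}{2} \left(-83\right) = - \frac{83}{2} \approx -41.5$)
$\frac{1}{o + 627} = \frac{1}{- \frac{83}{2} + 627} = \frac{1}{\frac{1171}{2}} = \frac{2}{1171}$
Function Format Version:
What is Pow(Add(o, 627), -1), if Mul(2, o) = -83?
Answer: Rational(2, 1171) ≈ 0.0017079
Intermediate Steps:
o = Rational(-83, 2) (o = Mul(Rational(1, 2), -83) = Rational(-83, 2) ≈ -41.500)
Pow(Add(o, 627), -1) = Pow(Add(Rational(-83, 2), 627), -1) = Pow(Rational(1171, 2), -1) = Rational(2, 1171)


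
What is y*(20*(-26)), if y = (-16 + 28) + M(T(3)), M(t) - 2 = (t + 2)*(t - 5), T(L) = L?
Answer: -2080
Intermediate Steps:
M(t) = 2 + (-5 + t)*(2 + t) (M(t) = 2 + (t + 2)*(t - 5) = 2 + (2 + t)*(-5 + t) = 2 + (-5 + t)*(2 + t))
y = 4 (y = (-16 + 28) + (-8 + 3**2 - 3*3) = 12 + (-8 + 9 - 9) = 12 - 8 = 4)
y*(20*(-26)) = 4*(20*(-26)) = 4*(-520) = -2080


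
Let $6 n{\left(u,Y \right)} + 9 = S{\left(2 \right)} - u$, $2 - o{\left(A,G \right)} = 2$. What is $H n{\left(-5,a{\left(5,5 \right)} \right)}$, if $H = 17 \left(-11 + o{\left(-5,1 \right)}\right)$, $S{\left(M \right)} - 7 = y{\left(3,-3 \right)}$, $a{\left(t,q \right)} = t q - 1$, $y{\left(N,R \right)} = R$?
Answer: $0$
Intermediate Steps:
$o{\left(A,G \right)} = 0$ ($o{\left(A,G \right)} = 2 - 2 = 0$)
$a{\left(t,q \right)} = -1 + q t$ ($a{\left(t,q \right)} = q t - 1 = -1 + q t$)
$S{\left(M \right)} = 4$ ($S{\left(M \right)} = 7 - 3 = 4$)
$H = -187$ ($H = 17 \left(-11 + 0\right) = 17 \left(-11\right) = -187$)
$n{\left(u,Y \right)} = - \frac{5}{6} - \frac{u}{6}$ ($n{\left(u,Y \right)} = - \frac{3}{2} + \frac{4 - u}{6} = - \frac{3}{2} - \left(- \frac{2}{3} + \frac{u}{6}\right) = - \frac{5}{6} - \frac{u}{6}$)
$H n{\left(-5,a{\left(5,5 \right)} \right)} = - 187 \left(- \frac{5}{6} - - \frac{5}{6}\right) = - 187 \left(- \frac{5}{6} + \frac{5}{6}\right) = \left(-187\right) 0 = 0$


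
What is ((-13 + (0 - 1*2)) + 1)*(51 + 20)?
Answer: -994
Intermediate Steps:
((-13 + (0 - 1*2)) + 1)*(51 + 20) = ((-13 + (0 - 2)) + 1)*71 = ((-13 - 2) + 1)*71 = (-15 + 1)*71 = -14*71 = -994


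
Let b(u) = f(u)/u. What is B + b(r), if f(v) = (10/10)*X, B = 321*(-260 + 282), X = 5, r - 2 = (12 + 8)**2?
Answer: 2838929/402 ≈ 7062.0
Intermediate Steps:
r = 402 (r = 2 + (12 + 8)**2 = 2 + 20**2 = 2 + 400 = 402)
B = 7062 (B = 321*22 = 7062)
f(v) = 5 (f(v) = (10/10)*5 = (10*(1/10))*5 = 1*5 = 5)
b(u) = 5/u
B + b(r) = 7062 + 5/402 = 2838929/402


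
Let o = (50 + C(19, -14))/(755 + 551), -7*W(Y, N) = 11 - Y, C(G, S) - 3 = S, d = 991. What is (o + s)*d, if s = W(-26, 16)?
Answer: -47616559/9142 ≈ -5208.5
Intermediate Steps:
C(G, S) = 3 + S
W(Y, N) = -11/7 + Y/7 (W(Y, N) = -(11 - Y)/7 = -11/7 + Y/7)
s = -37/7 (s = -11/7 + (1/7)*(-26) = -11/7 - 26/7 = -37/7 ≈ -5.2857)
o = 39/1306 (o = (50 + (3 - 14))/(755 + 551) = (50 - 11)/1306 = 39*(1/1306) = 39/1306 ≈ 0.029862)
(o + s)*d = (39/1306 - 37/7)*991 = -48049/9142*991 = -47616559/9142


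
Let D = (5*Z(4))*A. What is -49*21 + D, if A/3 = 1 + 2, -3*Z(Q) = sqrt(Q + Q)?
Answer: -1029 - 30*sqrt(2) ≈ -1071.4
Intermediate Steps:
Z(Q) = -sqrt(2)*sqrt(Q)/3 (Z(Q) = -sqrt(Q + Q)/3 = -sqrt(2)*sqrt(Q)/3)
A = 9 (A = 3*(1 + 2) = 3*3 = 9)
D = -30*sqrt(2) (D = (5*(-sqrt(2)*sqrt(4)/3))*9 = (5*(-1/3*sqrt(2)*2))*9 = (5*(-2*sqrt(2)/3))*9 = -10*sqrt(2)/3*9 = -30*sqrt(2) ≈ -42.426)
-49*21 + D = -49*21 - 30*sqrt(2) = -1029 - 30*sqrt(2)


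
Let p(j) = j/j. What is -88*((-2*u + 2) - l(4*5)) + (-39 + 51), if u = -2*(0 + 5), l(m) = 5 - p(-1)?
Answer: -1572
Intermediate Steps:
p(j) = 1
l(m) = 4 (l(m) = 5 - 1*1 = 5 - 1 = 4)
u = -10 (u = -2*5 = -10)
-88*((-2*u + 2) - l(4*5)) + (-39 + 51) = -88*((-2*(-10) + 2) - 1*4) + (-39 + 51) = -88*((20 + 2) - 4) + 12 = -88*(22 - 4) + 12 = -88*18 + 12 = -1584 + 12 = -1572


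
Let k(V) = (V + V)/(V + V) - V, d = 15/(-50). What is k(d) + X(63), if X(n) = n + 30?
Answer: 943/10 ≈ 94.300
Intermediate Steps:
X(n) = 30 + n
d = -3/10 (d = 15*(-1/50) = -3/10 ≈ -0.30000)
k(V) = 1 - V (k(V) = (2*V)/((2*V)) - V = (2*V)*(1/(2*V)) - V = 1 - V)
k(d) + X(63) = (1 - 1*(-3/10)) + (30 + 63) = (1 + 3/10) + 93 = 13/10 + 93 = 943/10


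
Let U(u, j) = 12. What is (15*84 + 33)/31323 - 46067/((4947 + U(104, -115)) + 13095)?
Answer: -473204273/188501814 ≈ -2.5103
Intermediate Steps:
(15*84 + 33)/31323 - 46067/((4947 + U(104, -115)) + 13095) = (15*84 + 33)/31323 - 46067/((4947 + 12) + 13095) = (1260 + 33)*(1/31323) - 46067/(4959 + 13095) = 1293*(1/31323) - 46067/18054 = 431/10441 - 46067*1/18054 = 431/10441 - 46067/18054 = -473204273/188501814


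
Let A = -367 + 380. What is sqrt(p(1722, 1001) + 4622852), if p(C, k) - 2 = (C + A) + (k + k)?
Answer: sqrt(4626591) ≈ 2151.0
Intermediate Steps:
A = 13
p(C, k) = 15 + C + 2*k (p(C, k) = 2 + ((C + 13) + (k + k)) = 2 + ((13 + C) + 2*k) = 2 + (13 + C + 2*k) = 15 + C + 2*k)
sqrt(p(1722, 1001) + 4622852) = sqrt((15 + 1722 + 2*1001) + 4622852) = sqrt((15 + 1722 + 2002) + 4622852) = sqrt(3739 + 4622852) = sqrt(4626591)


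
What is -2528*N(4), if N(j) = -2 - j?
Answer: 15168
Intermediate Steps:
-2528*N(4) = -2528*(-2 - 1*4) = -2528*(-2 - 4) = -2528*(-6) = 15168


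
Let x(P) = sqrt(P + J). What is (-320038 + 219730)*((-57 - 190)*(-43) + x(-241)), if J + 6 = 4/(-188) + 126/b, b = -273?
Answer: -1065371268 - 15432*I*sqrt(23097633)/47 ≈ -1.0654e+9 - 1.578e+6*I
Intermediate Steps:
J = -3961/611 (J = -6 + (4/(-188) + 126/(-273)) = -6 + (4*(-1/188) + 126*(-1/273)) = -6 + (-1/47 - 6/13) = -6 - 295/611 = -3961/611 ≈ -6.4828)
x(P) = sqrt(-3961/611 + P) (x(P) = sqrt(P - 3961/611) = sqrt(-3961/611 + P))
(-320038 + 219730)*((-57 - 190)*(-43) + x(-241)) = (-320038 + 219730)*((-57 - 190)*(-43) + sqrt(-2420171 + 373321*(-241))/611) = -100308*(-247*(-43) + sqrt(-2420171 - 89970361)/611) = -100308*(10621 + sqrt(-92390532)/611) = -100308*(10621 + (2*I*sqrt(23097633))/611) = -100308*(10621 + 2*I*sqrt(23097633)/611) = -1065371268 - 15432*I*sqrt(23097633)/47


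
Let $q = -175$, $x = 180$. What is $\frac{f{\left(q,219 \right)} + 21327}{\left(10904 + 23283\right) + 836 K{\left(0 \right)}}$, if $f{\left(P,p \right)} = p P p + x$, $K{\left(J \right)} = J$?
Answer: $- \frac{8371668}{34187} \approx -244.88$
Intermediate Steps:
$f{\left(P,p \right)} = 180 + P p^{2}$ ($f{\left(P,p \right)} = p P p + 180 = P p p + 180 = P p^{2} + 180 = 180 + P p^{2}$)
$\frac{f{\left(q,219 \right)} + 21327}{\left(10904 + 23283\right) + 836 K{\left(0 \right)}} = \frac{\left(180 - 175 \cdot 219^{2}\right) + 21327}{\left(10904 + 23283\right) + 836 \cdot 0} = \frac{\left(180 - 8393175\right) + 21327}{34187 + 0} = \frac{\left(180 - 8393175\right) + 21327}{34187} = \left(-8392995 + 21327\right) \frac{1}{34187} = \left(-8371668\right) \frac{1}{34187} = - \frac{8371668}{34187}$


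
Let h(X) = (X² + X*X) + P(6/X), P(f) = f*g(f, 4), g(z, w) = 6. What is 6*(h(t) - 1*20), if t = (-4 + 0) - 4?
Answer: 621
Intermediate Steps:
t = -8 (t = -4 - 4 = -8)
P(f) = 6*f (P(f) = f*6 = 6*f)
h(X) = 2*X² + 36/X (h(X) = (X² + X*X) + 6*(6/X) = (X² + X²) + 36/X = 2*X² + 36/X)
6*(h(t) - 1*20) = 6*(2*(18 + (-8)³)/(-8) - 1*20) = 6*(2*(-⅛)*(18 - 512) - 20) = 6*(2*(-⅛)*(-494) - 20) = 6*(247/2 - 20) = 6*(207/2) = 621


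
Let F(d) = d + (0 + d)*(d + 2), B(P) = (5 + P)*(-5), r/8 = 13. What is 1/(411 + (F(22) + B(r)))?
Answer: 1/416 ≈ 0.0024038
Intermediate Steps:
r = 104 (r = 8*13 = 104)
B(P) = -25 - 5*P
F(d) = d + d*(2 + d)
1/(411 + (F(22) + B(r))) = 1/(411 + (22*(3 + 22) + (-25 - 5*104))) = 1/(411 + (22*25 + (-25 - 520))) = 1/(411 + (550 - 545)) = 1/(411 + 5) = 1/416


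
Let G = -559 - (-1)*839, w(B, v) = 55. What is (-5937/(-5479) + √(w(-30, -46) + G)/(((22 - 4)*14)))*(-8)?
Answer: -47496/5479 - 2*√335/63 ≈ -9.2498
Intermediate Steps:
G = 280 (G = -559 - 1*(-839) = -559 + 839 = 280)
(-5937/(-5479) + √(w(-30, -46) + G)/(((22 - 4)*14)))*(-8) = (-5937/(-5479) + √(55 + 280)/(((22 - 4)*14)))*(-8) = (-5937*(-1/5479) + √335/((18*14)))*(-8) = (5937/5479 + √335/252)*(-8) = -47496/5479 - 2*√335/63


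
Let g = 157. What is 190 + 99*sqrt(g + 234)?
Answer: 190 + 99*sqrt(391) ≈ 2147.6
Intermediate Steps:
190 + 99*sqrt(g + 234) = 190 + 99*sqrt(157 + 234) = 190 + 99*sqrt(391)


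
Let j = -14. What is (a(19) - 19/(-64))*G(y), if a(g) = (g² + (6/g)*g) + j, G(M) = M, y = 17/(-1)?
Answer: -384387/64 ≈ -6006.0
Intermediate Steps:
y = -17 (y = 17*(-1) = -17)
a(g) = -8 + g² (a(g) = (g² + (6/g)*g) - 14 = (g² + 6) - 14 = (6 + g²) - 14 = -8 + g²)
(a(19) - 19/(-64))*G(y) = ((-8 + 19²) - 19/(-64))*(-17) = ((-8 + 361) - 19*(-1/64))*(-17) = (353 + 19/64)*(-17) = (22611/64)*(-17) = -384387/64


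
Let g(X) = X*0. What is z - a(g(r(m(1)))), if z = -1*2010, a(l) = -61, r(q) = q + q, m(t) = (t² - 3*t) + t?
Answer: -1949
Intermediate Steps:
m(t) = t² - 2*t
r(q) = 2*q
g(X) = 0
z = -2010
z - a(g(r(m(1)))) = -2010 - 1*(-61) = -2010 + 61 = -1949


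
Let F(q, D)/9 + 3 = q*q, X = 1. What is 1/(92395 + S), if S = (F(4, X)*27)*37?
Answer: 1/209278 ≈ 4.7783e-6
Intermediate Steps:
F(q, D) = -27 + 9*q² (F(q, D) = -27 + 9*(q*q) = -27 + 9*q²)
S = 116883 (S = ((-27 + 9*4²)*27)*37 = ((-27 + 9*16)*27)*37 = ((-27 + 144)*27)*37 = (117*27)*37 = 3159*37 = 116883)
1/(92395 + S) = 1/(92395 + 116883) = 1/209278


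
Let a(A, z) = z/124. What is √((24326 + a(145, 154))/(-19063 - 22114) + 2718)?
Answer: √17711193410427882/2552974 ≈ 52.129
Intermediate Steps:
a(A, z) = z/124 (a(A, z) = z*(1/124) = z/124)
√((24326 + a(145, 154))/(-19063 - 22114) + 2718) = √((24326 + (1/124)*154)/(-19063 - 22114) + 2718) = √((24326 + 77/62)/(-41177) + 2718) = √((1508289/62)*(-1/41177) + 2718) = √(-1508289/2552974 + 2718) = √(6937475043/2552974) = √17711193410427882/2552974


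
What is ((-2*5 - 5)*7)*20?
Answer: -2100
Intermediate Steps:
((-2*5 - 5)*7)*20 = ((-10 - 5)*7)*20 = -15*7*20 = -105*20 = -2100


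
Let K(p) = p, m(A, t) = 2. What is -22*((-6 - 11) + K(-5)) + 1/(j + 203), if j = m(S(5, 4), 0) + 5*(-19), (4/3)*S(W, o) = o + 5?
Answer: 53241/110 ≈ 484.01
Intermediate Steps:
S(W, o) = 15/4 + 3*o/4 (S(W, o) = 3*(o + 5)/4 = 3*(5 + o)/4 = 15/4 + 3*o/4)
j = -93 (j = 2 + 5*(-19) = 2 - 95 = -93)
-22*((-6 - 11) + K(-5)) + 1/(j + 203) = -22*((-6 - 11) - 5) + 1/(-93 + 203) = -22*(-17 - 5) + 1/110 = -22*(-22) + 1/110 = 484 + 1/110 = 53241/110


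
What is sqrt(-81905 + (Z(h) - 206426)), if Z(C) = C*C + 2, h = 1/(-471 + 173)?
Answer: I*sqrt(25604768515)/298 ≈ 536.96*I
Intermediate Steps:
h = -1/298 (h = 1/(-298) = -1/298 ≈ -0.0033557)
Z(C) = 2 + C**2 (Z(C) = C**2 + 2 = 2 + C**2)
sqrt(-81905 + (Z(h) - 206426)) = sqrt(-81905 + ((2 + (-1/298)**2) - 206426)) = sqrt(-81905 + ((2 + 1/88804) - 206426)) = sqrt(-81905 + (177609/88804 - 206426)) = sqrt(-81905 - 18331276895/88804) = sqrt(-25604768515/88804) = I*sqrt(25604768515)/298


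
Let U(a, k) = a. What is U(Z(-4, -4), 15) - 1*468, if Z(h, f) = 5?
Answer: -463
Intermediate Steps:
U(Z(-4, -4), 15) - 1*468 = 5 - 1*468 = 5 - 468 = -463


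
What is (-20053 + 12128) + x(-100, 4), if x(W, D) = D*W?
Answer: -8325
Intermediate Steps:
(-20053 + 12128) + x(-100, 4) = (-20053 + 12128) + 4*(-100) = -7925 - 400 = -8325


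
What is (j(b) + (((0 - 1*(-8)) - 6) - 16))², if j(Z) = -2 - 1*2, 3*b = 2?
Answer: 324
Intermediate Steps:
b = ⅔ (b = (⅓)*2 = ⅔ ≈ 0.66667)
j(Z) = -4 (j(Z) = -2 - 2 = -4)
(j(b) + (((0 - 1*(-8)) - 6) - 16))² = (-4 + (((0 - 1*(-8)) - 6) - 16))² = (-4 + (((0 + 8) - 6) - 16))² = (-4 + ((8 - 6) - 16))² = (-4 + (2 - 16))² = (-4 - 14)² = (-18)² = 324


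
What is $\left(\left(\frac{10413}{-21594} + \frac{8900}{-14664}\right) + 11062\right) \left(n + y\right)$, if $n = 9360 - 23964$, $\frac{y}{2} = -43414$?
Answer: $- \frac{7401337229797640}{6596967} \approx -1.1219 \cdot 10^{9}$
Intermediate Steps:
$y = -86828$ ($y = 2 \left(-43414\right) = -86828$)
$n = -14604$ ($n = 9360 - 23964 = -14604$)
$\left(\left(\frac{10413}{-21594} + \frac{8900}{-14664}\right) + 11062\right) \left(n + y\right) = \left(\left(\frac{10413}{-21594} + \frac{8900}{-14664}\right) + 11062\right) \left(-14604 - 86828\right) = \left(\left(10413 \left(- \frac{1}{21594}\right) + 8900 \left(- \frac{1}{14664}\right)\right) + 11062\right) \left(-101432\right) = \left(\left(- \frac{3471}{7198} - \frac{2225}{3666}\right) + 11062\right) \left(-101432\right) = \left(- \frac{7185059}{6596967} + 11062\right) \left(-101432\right) = \frac{72968463895}{6596967} \left(-101432\right) = - \frac{7401337229797640}{6596967}$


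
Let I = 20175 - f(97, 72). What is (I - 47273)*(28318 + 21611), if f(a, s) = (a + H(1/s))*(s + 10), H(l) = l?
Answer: -21002018059/12 ≈ -1.7502e+9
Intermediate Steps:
f(a, s) = (10 + s)*(a + 1/s) (f(a, s) = (a + 1/s)*(s + 10) = (a + 1/s)*(10 + s) = (10 + s)*(a + 1/s))
I = 439915/36 (I = 20175 - (1 + 10*97 + 10/72 + 97*72) = 20175 - (1 + 970 + 10*(1/72) + 6984) = 20175 - (1 + 970 + 5/36 + 6984) = 20175 - 1*286385/36 = 20175 - 286385/36 = 439915/36 ≈ 12220.)
(I - 47273)*(28318 + 21611) = (439915/36 - 47273)*(28318 + 21611) = -1261913/36*49929 = -21002018059/12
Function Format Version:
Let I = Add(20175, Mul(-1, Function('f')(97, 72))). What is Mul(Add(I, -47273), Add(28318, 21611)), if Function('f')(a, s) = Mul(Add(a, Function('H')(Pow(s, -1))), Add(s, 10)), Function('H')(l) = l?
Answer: Rational(-21002018059, 12) ≈ -1.7502e+9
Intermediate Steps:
Function('f')(a, s) = Mul(Add(10, s), Add(a, Pow(s, -1))) (Function('f')(a, s) = Mul(Add(a, Pow(s, -1)), Add(s, 10)) = Mul(Add(a, Pow(s, -1)), Add(10, s)) = Mul(Add(10, s), Add(a, Pow(s, -1))))
I = Rational(439915, 36) (I = Add(20175, Mul(-1, Add(1, Mul(10, 97), Mul(10, Pow(72, -1)), Mul(97, 72)))) = Add(20175, Mul(-1, Add(1, 970, Mul(10, Rational(1, 72)), 6984))) = Add(20175, Mul(-1, Add(1, 970, Rational(5, 36), 6984))) = Add(20175, Mul(-1, Rational(286385, 36))) = Add(20175, Rational(-286385, 36)) = Rational(439915, 36) ≈ 12220.)
Mul(Add(I, -47273), Add(28318, 21611)) = Mul(Add(Rational(439915, 36), -47273), Add(28318, 21611)) = Mul(Rational(-1261913, 36), 49929) = Rational(-21002018059, 12)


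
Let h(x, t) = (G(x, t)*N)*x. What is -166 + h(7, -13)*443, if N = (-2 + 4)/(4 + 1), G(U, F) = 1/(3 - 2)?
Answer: 5372/5 ≈ 1074.4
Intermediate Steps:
G(U, F) = 1 (G(U, F) = 1/1 = 1)
N = ⅖ (N = 2/5 = 2*(⅕) = ⅖ ≈ 0.40000)
h(x, t) = 2*x/5 (h(x, t) = (1*(⅖))*x = 2*x/5)
-166 + h(7, -13)*443 = -166 + ((⅖)*7)*443 = -166 + (14/5)*443 = -166 + 6202/5 = 5372/5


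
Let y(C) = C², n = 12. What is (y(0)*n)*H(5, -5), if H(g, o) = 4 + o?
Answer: 0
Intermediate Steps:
(y(0)*n)*H(5, -5) = (0²*12)*(4 - 5) = (0*12)*(-1) = 0*(-1) = 0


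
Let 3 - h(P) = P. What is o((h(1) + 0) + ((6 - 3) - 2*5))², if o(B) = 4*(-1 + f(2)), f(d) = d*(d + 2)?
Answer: 784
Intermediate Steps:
h(P) = 3 - P
f(d) = d*(2 + d)
o(B) = 28 (o(B) = 4*(-1 + 2*(2 + 2)) = 4*(-1 + 2*4) = 4*(-1 + 8) = 4*7 = 28)
o((h(1) + 0) + ((6 - 3) - 2*5))² = 28² = 784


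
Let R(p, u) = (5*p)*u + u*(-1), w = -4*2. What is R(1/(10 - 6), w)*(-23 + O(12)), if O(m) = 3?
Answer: 40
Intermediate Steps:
w = -8
R(p, u) = -u + 5*p*u (R(p, u) = 5*p*u - u = -u + 5*p*u)
R(1/(10 - 6), w)*(-23 + O(12)) = (-8*(-1 + 5/(10 - 6)))*(-23 + 3) = -8*(-1 + 5/4)*(-20) = -8*1/4*(-20) = -2*(-20) = 40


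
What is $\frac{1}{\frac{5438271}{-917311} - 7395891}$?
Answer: $- \frac{917311}{6784337607372} \approx -1.3521 \cdot 10^{-7}$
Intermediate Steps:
$\frac{1}{\frac{5438271}{-917311} - 7395891} = \frac{1}{5438271 \left(- \frac{1}{917311}\right) - 7395891} = \frac{1}{- \frac{5438271}{917311} - 7395891} = \frac{1}{- \frac{6784337607372}{917311}} = - \frac{917311}{6784337607372}$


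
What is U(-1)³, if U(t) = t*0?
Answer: 0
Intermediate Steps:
U(t) = 0
U(-1)³ = 0³ = 0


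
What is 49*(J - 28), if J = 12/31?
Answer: -41944/31 ≈ -1353.0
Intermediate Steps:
J = 12/31 (J = 12*(1/31) = 12/31 ≈ 0.38710)
49*(J - 28) = 49*(12/31 - 28) = 49*(-856/31) = -41944/31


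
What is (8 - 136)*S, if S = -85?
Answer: 10880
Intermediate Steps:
(8 - 136)*S = (8 - 136)*(-85) = -128*(-85) = 10880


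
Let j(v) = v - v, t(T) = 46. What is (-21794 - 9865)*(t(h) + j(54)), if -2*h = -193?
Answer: -1456314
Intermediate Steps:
h = 193/2 (h = -½*(-193) = 193/2 ≈ 96.500)
j(v) = 0
(-21794 - 9865)*(t(h) + j(54)) = (-21794 - 9865)*(46 + 0) = -31659*46 = -1456314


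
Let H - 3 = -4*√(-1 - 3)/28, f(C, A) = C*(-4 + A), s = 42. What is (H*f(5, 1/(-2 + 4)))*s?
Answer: -2205 + 210*I ≈ -2205.0 + 210.0*I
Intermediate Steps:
H = 3 - 2*I/7 (H = 3 - 4*√(-1 - 3)/28 = 3 - 8*I*(1/28) = 3 - 2*I/7 ≈ 3.0 - 0.28571*I)
(H*f(5, 1/(-2 + 4)))*s = ((3 - 2*I/7)*(5*(-4 + 1/(-2 + 4))))*42 = ((3 - 2*I/7)*(5*(-4 + 1/2)))*42 = ((3 - 2*I/7)*(5*(-4 + ½)))*42 = ((3 - 2*I/7)*(5*(-7/2)))*42 = ((3 - 2*I/7)*(-35/2))*42 = (-105/2 + 5*I)*42 = -2205 + 210*I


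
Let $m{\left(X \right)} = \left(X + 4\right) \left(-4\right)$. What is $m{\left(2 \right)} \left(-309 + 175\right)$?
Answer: $3216$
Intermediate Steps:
$m{\left(X \right)} = -16 - 4 X$ ($m{\left(X \right)} = \left(4 + X\right) \left(-4\right) = -16 - 4 X$)
$m{\left(2 \right)} \left(-309 + 175\right) = \left(-16 - 8\right) \left(-309 + 175\right) = \left(-16 - 8\right) \left(-134\right) = \left(-24\right) \left(-134\right) = 3216$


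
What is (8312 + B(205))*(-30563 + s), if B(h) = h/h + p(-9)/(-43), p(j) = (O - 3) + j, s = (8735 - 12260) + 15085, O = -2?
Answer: -6793059419/43 ≈ -1.5798e+8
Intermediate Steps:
s = 11560 (s = -3525 + 15085 = 11560)
p(j) = -5 + j (p(j) = (-2 - 3) + j = -5 + j)
B(h) = 57/43 (B(h) = h/h + (-5 - 9)/(-43) = 1 - 14*(-1/43) = 1 + 14/43 = 57/43)
(8312 + B(205))*(-30563 + s) = (8312 + 57/43)*(-30563 + 11560) = (357473/43)*(-19003) = -6793059419/43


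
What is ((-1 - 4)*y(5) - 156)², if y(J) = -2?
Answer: 21316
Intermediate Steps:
((-1 - 4)*y(5) - 156)² = ((-1 - 4)*(-2) - 156)² = (-5*(-2) - 156)² = (10 - 156)² = (-146)² = 21316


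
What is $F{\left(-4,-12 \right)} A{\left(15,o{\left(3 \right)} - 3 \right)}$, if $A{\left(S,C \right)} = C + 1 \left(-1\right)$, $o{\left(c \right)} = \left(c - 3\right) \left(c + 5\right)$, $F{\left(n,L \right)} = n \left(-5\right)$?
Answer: $-80$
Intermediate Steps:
$F{\left(n,L \right)} = - 5 n$
$o{\left(c \right)} = \left(-3 + c\right) \left(5 + c\right)$
$A{\left(S,C \right)} = -1 + C$ ($A{\left(S,C \right)} = C - 1 = -1 + C$)
$F{\left(-4,-12 \right)} A{\left(15,o{\left(3 \right)} - 3 \right)} = \left(-5\right) \left(-4\right) \left(-1 + \left(\left(-15 + 3^{2} + 2 \cdot 3\right) - 3\right)\right) = 20 \left(-1 + \left(\left(-15 + 9 + 6\right) - 3\right)\right) = 20 \left(-1 + \left(0 - 3\right)\right) = 20 \left(-1 - 3\right) = 20 \left(-4\right) = -80$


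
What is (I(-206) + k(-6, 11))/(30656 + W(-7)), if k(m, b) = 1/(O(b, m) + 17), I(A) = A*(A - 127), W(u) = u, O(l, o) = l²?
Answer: 9466525/4229562 ≈ 2.2382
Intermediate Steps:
I(A) = A*(-127 + A)
k(m, b) = 1/(17 + b²) (k(m, b) = 1/(b² + 17) = 1/(17 + b²))
(I(-206) + k(-6, 11))/(30656 + W(-7)) = (-206*(-127 - 206) + 1/(17 + 11²))/(30656 - 7) = (-206*(-333) + 1/(17 + 121))/30649 = (68598 + 1/138)*(1/30649) = (9466525/138)*(1/30649) = 9466525/4229562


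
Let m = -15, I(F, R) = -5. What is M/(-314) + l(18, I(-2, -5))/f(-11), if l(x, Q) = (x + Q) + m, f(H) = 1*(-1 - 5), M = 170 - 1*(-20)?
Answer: -128/471 ≈ -0.27176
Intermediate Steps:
M = 190 (M = 170 + 20 = 190)
f(H) = -6 (f(H) = 1*(-6) = -6)
l(x, Q) = -15 + Q + x (l(x, Q) = (x + Q) - 15 = (Q + x) - 15 = -15 + Q + x)
M/(-314) + l(18, I(-2, -5))/f(-11) = 190/(-314) + (-15 - 5 + 18)/(-6) = 190*(-1/314) - 2*(-1/6) = -95/157 + 1/3 = -128/471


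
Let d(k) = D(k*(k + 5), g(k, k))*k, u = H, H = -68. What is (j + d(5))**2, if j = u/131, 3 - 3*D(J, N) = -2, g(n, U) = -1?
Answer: 9431041/154449 ≈ 61.063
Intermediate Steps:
u = -68
D(J, N) = 5/3 (D(J, N) = 1 - 1/3*(-2) = 1 + 2/3 = 5/3)
j = -68/131 ≈ -0.51908
d(k) = 5*k/3
(j + d(5))**2 = (-68/131 + (5/3)*5)**2 = (-68/131 + 25/3)**2 = (3071/393)**2 = 9431041/154449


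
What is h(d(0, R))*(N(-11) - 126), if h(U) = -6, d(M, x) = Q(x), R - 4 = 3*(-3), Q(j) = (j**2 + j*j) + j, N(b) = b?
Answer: 822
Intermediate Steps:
Q(j) = j + 2*j**2 (Q(j) = (j**2 + j**2) + j = 2*j**2 + j = j + 2*j**2)
R = -5 (R = 4 + 3*(-3) = 4 - 9 = -5)
d(M, x) = x*(1 + 2*x)
h(d(0, R))*(N(-11) - 126) = -6*(-11 - 126) = -6*(-137) = 822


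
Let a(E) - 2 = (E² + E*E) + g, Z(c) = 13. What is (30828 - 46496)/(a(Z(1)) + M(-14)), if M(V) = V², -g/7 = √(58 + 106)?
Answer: -2099512/69815 - 54838*√41/69815 ≈ -35.102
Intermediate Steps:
g = -14*√41 (g = -7*√(58 + 106) = -14*√41 ≈ -89.644)
a(E) = 2 - 14*√41 + 2*E² (a(E) = 2 + ((E² + E*E) - 14*√41) = 2 + ((E² + E²) - 14*√41) = 2 + (2*E² - 14*√41) = 2 + (-14*√41 + 2*E²) = 2 - 14*√41 + 2*E²)
(30828 - 46496)/(a(Z(1)) + M(-14)) = (30828 - 46496)/((2 - 14*√41 + 2*13²) + (-14)²) = -15668/((2 - 14*√41 + 2*169) + 196) = -15668/((2 - 14*√41 + 338) + 196) = -15668/((340 - 14*√41) + 196) = -15668/(536 - 14*√41)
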